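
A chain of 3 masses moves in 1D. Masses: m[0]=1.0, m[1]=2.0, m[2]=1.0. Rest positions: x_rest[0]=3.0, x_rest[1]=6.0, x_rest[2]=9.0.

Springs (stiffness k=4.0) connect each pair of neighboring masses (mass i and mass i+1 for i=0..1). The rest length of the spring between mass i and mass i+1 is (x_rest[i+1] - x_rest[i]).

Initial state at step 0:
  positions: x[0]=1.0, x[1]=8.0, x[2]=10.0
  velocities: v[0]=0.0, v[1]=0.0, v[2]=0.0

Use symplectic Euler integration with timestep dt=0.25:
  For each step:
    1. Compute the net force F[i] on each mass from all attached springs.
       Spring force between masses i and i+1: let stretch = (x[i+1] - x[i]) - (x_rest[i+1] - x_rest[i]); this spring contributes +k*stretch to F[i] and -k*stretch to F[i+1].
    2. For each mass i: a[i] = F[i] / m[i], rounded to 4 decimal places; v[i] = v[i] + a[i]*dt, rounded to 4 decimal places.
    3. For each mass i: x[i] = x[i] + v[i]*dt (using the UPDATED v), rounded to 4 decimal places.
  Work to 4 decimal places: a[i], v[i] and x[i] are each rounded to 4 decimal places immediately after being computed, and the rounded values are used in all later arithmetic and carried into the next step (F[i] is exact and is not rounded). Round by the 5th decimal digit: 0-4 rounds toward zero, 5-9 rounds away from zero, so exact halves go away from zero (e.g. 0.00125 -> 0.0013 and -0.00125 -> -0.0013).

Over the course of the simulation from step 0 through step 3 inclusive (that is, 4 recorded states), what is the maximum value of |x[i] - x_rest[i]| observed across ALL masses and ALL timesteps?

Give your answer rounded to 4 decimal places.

Step 0: x=[1.0000 8.0000 10.0000] v=[0.0000 0.0000 0.0000]
Step 1: x=[2.0000 7.3750 10.2500] v=[4.0000 -2.5000 1.0000]
Step 2: x=[3.5938 6.4375 10.5313] v=[6.3750 -3.7500 1.1250]
Step 3: x=[5.1485 5.6563 10.5391] v=[6.2187 -3.1250 0.0312]
Max displacement = 2.1485

Answer: 2.1485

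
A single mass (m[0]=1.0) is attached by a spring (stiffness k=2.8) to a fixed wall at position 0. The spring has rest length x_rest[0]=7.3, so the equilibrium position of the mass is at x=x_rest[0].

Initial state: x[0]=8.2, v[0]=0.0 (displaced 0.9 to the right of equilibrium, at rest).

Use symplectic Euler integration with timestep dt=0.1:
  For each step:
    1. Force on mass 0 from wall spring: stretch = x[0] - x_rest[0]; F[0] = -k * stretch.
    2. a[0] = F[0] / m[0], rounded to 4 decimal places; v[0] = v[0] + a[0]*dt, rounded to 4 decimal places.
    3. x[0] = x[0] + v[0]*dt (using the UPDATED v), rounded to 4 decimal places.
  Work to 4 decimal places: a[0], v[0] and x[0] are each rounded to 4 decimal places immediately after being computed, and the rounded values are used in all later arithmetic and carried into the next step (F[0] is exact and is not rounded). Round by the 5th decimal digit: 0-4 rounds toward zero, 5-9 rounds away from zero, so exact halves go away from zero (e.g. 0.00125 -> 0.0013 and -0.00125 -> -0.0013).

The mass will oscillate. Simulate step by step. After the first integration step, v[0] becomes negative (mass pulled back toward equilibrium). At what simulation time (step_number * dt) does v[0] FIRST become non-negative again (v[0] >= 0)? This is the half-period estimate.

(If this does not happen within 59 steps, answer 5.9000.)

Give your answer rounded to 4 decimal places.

Answer: 1.9000

Derivation:
Step 0: x=[8.2000] v=[0.0000]
Step 1: x=[8.1748] v=[-0.2520]
Step 2: x=[8.1251] v=[-0.4969]
Step 3: x=[8.0523] v=[-0.7279]
Step 4: x=[7.9585] v=[-0.9385]
Step 5: x=[7.8462] v=[-1.1229]
Step 6: x=[7.7186] v=[-1.2758]
Step 7: x=[7.5793] v=[-1.3930]
Step 8: x=[7.4322] v=[-1.4712]
Step 9: x=[7.2814] v=[-1.5082]
Step 10: x=[7.1311] v=[-1.5030]
Step 11: x=[6.9855] v=[-1.4557]
Step 12: x=[6.8487] v=[-1.3676]
Step 13: x=[6.7246] v=[-1.2412]
Step 14: x=[6.6166] v=[-1.0801]
Step 15: x=[6.5277] v=[-0.8888]
Step 16: x=[6.4604] v=[-0.6726]
Step 17: x=[6.4167] v=[-0.4375]
Step 18: x=[6.3977] v=[-0.1902]
Step 19: x=[6.4039] v=[0.0624]
First v>=0 after going negative at step 19, time=1.9000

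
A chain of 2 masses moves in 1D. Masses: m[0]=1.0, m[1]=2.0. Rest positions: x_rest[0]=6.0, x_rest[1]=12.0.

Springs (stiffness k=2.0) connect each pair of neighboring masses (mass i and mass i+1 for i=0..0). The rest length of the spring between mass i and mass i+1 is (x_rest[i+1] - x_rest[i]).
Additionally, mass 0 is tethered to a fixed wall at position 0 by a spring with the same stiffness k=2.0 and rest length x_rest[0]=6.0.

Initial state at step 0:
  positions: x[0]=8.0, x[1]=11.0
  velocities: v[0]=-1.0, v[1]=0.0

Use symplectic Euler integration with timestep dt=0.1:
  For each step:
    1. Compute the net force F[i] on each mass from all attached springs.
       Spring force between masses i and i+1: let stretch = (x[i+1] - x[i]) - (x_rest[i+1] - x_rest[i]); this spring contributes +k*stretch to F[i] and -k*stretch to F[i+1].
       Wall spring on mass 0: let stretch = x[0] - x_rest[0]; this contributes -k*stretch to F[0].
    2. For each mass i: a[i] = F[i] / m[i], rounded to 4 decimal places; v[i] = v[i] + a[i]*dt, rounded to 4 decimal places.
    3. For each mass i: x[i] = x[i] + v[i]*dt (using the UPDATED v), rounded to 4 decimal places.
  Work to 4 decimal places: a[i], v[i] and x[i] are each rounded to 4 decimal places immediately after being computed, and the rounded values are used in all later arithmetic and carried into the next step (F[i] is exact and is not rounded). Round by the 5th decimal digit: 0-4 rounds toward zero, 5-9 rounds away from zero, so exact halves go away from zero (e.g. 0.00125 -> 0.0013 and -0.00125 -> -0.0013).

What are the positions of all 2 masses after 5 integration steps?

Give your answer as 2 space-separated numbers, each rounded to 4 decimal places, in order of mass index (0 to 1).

Answer: 6.2315 11.3872

Derivation:
Step 0: x=[8.0000 11.0000] v=[-1.0000 0.0000]
Step 1: x=[7.8000 11.0300] v=[-2.0000 0.3000]
Step 2: x=[7.5086 11.0877] v=[-2.9140 0.5770]
Step 3: x=[7.1386 11.1696] v=[-3.6999 0.8191]
Step 4: x=[6.7065 11.2712] v=[-4.3214 1.0160]
Step 5: x=[6.2315 11.3872] v=[-4.7498 1.1595]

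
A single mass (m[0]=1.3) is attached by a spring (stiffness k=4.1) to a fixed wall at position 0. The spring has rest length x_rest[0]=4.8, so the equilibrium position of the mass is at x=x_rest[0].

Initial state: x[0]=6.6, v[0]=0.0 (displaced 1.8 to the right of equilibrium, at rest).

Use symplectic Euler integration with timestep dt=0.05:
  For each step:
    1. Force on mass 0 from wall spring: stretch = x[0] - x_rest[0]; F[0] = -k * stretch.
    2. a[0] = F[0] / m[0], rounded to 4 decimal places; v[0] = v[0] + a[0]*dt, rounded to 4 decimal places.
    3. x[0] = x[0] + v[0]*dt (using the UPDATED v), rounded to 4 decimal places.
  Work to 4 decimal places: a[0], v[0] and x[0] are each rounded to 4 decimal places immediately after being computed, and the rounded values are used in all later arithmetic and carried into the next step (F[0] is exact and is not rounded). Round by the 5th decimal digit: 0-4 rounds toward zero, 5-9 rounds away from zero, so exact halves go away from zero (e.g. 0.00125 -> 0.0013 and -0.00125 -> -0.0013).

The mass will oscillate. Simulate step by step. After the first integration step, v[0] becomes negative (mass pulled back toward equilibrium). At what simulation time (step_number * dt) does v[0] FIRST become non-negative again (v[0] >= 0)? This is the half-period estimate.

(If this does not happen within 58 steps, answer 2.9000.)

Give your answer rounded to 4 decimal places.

Step 0: x=[6.6000] v=[0.0000]
Step 1: x=[6.5858] v=[-0.2838]
Step 2: x=[6.5575] v=[-0.5654]
Step 3: x=[6.5154] v=[-0.8425]
Step 4: x=[6.4598] v=[-1.1130]
Step 5: x=[6.3911] v=[-1.3747]
Step 6: x=[6.3098] v=[-1.6256]
Step 7: x=[6.2166] v=[-1.8637]
Step 8: x=[6.1122] v=[-2.0871]
Step 9: x=[5.9975] v=[-2.2940]
Step 10: x=[5.8734] v=[-2.4828]
Step 11: x=[5.7408] v=[-2.6521]
Step 12: x=[5.6008] v=[-2.8005]
Step 13: x=[5.4545] v=[-2.9268]
Step 14: x=[5.3030] v=[-3.0300]
Step 15: x=[5.1475] v=[-3.1093]
Step 16: x=[4.9893] v=[-3.1641]
Step 17: x=[4.8296] v=[-3.1940]
Step 18: x=[4.6697] v=[-3.1987]
Step 19: x=[4.5108] v=[-3.1782]
Step 20: x=[4.3542] v=[-3.1326]
Step 21: x=[4.2011] v=[-3.0623]
Step 22: x=[4.0527] v=[-2.9679]
Step 23: x=[3.9102] v=[-2.8501]
Step 24: x=[3.7747] v=[-2.7098]
Step 25: x=[3.6473] v=[-2.5481]
Step 26: x=[3.5290] v=[-2.3663]
Step 27: x=[3.4207] v=[-2.1659]
Step 28: x=[3.3233] v=[-1.9484]
Step 29: x=[3.2375] v=[-1.7155]
Step 30: x=[3.1640] v=[-1.4691]
Step 31: x=[3.1034] v=[-1.2111]
Step 32: x=[3.0562] v=[-0.9436]
Step 33: x=[3.0228] v=[-0.6686]
Step 34: x=[3.0034] v=[-0.3884]
Step 35: x=[2.9981] v=[-0.1051]
Step 36: x=[3.0071] v=[0.1790]
First v>=0 after going negative at step 36, time=1.8000

Answer: 1.8000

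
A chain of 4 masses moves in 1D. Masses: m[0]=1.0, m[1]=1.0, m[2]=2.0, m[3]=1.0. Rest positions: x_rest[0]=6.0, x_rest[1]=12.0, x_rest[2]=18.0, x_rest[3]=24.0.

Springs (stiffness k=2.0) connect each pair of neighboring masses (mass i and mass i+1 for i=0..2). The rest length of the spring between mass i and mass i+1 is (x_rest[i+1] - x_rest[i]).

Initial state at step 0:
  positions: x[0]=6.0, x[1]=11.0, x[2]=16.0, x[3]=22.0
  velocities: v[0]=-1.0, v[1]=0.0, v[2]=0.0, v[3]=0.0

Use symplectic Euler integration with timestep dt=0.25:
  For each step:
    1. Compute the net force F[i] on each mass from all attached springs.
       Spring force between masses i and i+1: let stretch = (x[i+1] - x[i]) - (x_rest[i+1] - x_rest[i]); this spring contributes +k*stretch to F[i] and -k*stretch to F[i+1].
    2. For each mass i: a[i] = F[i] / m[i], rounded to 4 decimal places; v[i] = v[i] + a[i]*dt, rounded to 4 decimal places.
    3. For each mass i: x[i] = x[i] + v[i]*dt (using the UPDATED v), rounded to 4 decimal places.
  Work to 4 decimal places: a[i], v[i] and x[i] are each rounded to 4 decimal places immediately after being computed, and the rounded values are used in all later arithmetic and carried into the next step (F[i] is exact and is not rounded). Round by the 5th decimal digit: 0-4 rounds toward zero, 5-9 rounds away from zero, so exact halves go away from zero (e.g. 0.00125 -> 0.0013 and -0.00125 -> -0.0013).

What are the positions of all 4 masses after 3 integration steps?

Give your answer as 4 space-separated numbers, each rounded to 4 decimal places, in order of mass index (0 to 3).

Step 0: x=[6.0000 11.0000 16.0000 22.0000] v=[-1.0000 0.0000 0.0000 0.0000]
Step 1: x=[5.6250 11.0000 16.0625 22.0000] v=[-1.5000 0.0000 0.2500 0.0000]
Step 2: x=[5.1719 10.9609 16.1797 22.0078] v=[-1.8125 -0.1563 0.4688 0.0313]
Step 3: x=[4.6924 10.8506 16.3350 22.0371] v=[-1.9180 -0.4414 0.6211 0.1173]

Answer: 4.6924 10.8506 16.3350 22.0371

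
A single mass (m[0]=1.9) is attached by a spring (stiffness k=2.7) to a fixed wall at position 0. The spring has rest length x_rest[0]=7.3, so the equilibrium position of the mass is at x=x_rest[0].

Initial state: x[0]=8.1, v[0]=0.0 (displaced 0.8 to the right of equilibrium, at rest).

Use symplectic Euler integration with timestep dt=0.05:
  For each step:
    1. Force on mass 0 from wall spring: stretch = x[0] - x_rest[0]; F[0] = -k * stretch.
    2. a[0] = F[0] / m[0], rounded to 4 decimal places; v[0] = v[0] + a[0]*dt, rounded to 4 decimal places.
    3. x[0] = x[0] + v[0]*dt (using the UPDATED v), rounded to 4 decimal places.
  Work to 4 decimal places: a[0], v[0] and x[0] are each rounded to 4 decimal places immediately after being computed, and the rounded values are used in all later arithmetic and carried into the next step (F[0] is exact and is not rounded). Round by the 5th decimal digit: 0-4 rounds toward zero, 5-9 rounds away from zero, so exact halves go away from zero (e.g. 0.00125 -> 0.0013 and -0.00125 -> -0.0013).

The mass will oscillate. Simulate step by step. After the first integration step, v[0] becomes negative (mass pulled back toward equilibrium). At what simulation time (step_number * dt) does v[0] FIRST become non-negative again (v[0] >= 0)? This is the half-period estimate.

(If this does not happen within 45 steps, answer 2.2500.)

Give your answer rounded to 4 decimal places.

Answer: 2.2500

Derivation:
Step 0: x=[8.1000] v=[0.0000]
Step 1: x=[8.0972] v=[-0.0568]
Step 2: x=[8.0915] v=[-0.1134]
Step 3: x=[8.0830] v=[-0.1696]
Step 4: x=[8.0717] v=[-0.2252]
Step 5: x=[8.0577] v=[-0.2800]
Step 6: x=[8.0410] v=[-0.3338]
Step 7: x=[8.0217] v=[-0.3865]
Step 8: x=[7.9998] v=[-0.4378]
Step 9: x=[7.9754] v=[-0.4875]
Step 10: x=[7.9486] v=[-0.5355]
Step 11: x=[7.9195] v=[-0.5816]
Step 12: x=[7.8882] v=[-0.6256]
Step 13: x=[7.8548] v=[-0.6674]
Step 14: x=[7.8195] v=[-0.7068]
Step 15: x=[7.7823] v=[-0.7437]
Step 16: x=[7.7434] v=[-0.7780]
Step 17: x=[7.7029] v=[-0.8095]
Step 18: x=[7.6610] v=[-0.8381]
Step 19: x=[7.6178] v=[-0.8638]
Step 20: x=[7.5735] v=[-0.8864]
Step 21: x=[7.5282] v=[-0.9058]
Step 22: x=[7.4821] v=[-0.9220]
Step 23: x=[7.4354] v=[-0.9349]
Step 24: x=[7.3882] v=[-0.9445]
Step 25: x=[7.3407] v=[-0.9508]
Step 26: x=[7.2930] v=[-0.9537]
Step 27: x=[7.2453] v=[-0.9532]
Step 28: x=[7.1978] v=[-0.9493]
Step 29: x=[7.1507] v=[-0.9420]
Step 30: x=[7.1041] v=[-0.9314]
Step 31: x=[7.0582] v=[-0.9175]
Step 32: x=[7.0132] v=[-0.9003]
Step 33: x=[6.9692] v=[-0.8799]
Step 34: x=[6.9264] v=[-0.8564]
Step 35: x=[6.8849] v=[-0.8299]
Step 36: x=[6.8449] v=[-0.8004]
Step 37: x=[6.8065] v=[-0.7681]
Step 38: x=[6.7699] v=[-0.7330]
Step 39: x=[6.7351] v=[-0.6953]
Step 40: x=[6.7023] v=[-0.6552]
Step 41: x=[6.6717] v=[-0.6127]
Step 42: x=[6.6433] v=[-0.5681]
Step 43: x=[6.6172] v=[-0.5214]
Step 44: x=[6.5936] v=[-0.4729]
Step 45: x=[6.5725] v=[-0.4227]
v[0] did not become non-negative within 45 steps; using fallback time=2.2500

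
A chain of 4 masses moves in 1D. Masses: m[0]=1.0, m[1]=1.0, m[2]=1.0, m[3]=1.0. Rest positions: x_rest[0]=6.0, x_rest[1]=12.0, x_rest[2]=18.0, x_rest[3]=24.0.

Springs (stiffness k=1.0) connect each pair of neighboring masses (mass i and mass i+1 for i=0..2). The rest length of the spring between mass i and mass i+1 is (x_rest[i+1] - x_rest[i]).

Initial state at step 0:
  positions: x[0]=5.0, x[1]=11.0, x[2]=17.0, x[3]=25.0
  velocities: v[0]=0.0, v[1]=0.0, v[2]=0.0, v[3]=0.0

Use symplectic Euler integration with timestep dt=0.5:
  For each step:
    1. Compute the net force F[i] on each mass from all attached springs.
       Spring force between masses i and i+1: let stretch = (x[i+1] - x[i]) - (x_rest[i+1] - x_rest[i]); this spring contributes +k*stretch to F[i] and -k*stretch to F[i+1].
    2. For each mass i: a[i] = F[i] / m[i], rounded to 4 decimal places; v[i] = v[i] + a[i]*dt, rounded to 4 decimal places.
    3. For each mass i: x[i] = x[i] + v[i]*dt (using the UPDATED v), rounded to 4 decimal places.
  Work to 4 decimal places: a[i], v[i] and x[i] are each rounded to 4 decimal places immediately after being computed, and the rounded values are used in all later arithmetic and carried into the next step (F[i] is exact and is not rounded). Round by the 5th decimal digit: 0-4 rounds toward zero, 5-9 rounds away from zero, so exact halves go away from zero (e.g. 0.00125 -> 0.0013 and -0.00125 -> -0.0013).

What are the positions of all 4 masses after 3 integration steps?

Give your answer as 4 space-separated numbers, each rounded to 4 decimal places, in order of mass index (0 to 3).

Answer: 5.0313 11.4688 18.4063 23.0938

Derivation:
Step 0: x=[5.0000 11.0000 17.0000 25.0000] v=[0.0000 0.0000 0.0000 0.0000]
Step 1: x=[5.0000 11.0000 17.5000 24.5000] v=[0.0000 0.0000 1.0000 -1.0000]
Step 2: x=[5.0000 11.1250 18.1250 23.7500] v=[0.0000 0.2500 1.2500 -1.5000]
Step 3: x=[5.0313 11.4688 18.4063 23.0938] v=[0.0625 0.6875 0.5625 -1.3125]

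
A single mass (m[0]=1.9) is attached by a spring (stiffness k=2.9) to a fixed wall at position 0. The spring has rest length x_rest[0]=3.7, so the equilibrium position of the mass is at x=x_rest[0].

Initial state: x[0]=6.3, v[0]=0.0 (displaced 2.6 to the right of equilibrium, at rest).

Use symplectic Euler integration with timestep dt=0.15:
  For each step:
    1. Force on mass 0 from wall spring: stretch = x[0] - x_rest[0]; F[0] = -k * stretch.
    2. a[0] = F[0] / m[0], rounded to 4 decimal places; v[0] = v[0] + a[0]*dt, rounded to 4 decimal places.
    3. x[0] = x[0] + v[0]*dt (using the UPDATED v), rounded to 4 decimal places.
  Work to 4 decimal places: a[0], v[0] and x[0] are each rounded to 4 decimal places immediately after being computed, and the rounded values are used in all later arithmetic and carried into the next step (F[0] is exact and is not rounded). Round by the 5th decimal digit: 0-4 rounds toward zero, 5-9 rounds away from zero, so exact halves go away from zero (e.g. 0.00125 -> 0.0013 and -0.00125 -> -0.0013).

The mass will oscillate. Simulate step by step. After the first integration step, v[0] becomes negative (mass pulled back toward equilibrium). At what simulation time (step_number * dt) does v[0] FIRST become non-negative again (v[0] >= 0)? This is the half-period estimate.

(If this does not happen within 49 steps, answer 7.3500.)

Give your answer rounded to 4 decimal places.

Answer: 2.5500

Derivation:
Step 0: x=[6.3000] v=[0.0000]
Step 1: x=[6.2107] v=[-0.5953]
Step 2: x=[6.0352] v=[-1.1701]
Step 3: x=[5.7795] v=[-1.7047]
Step 4: x=[5.4524] v=[-2.1808]
Step 5: x=[5.0651] v=[-2.5820]
Step 6: x=[4.6309] v=[-2.8945]
Step 7: x=[4.1648] v=[-3.1076]
Step 8: x=[3.6827] v=[-3.2140]
Step 9: x=[3.2012] v=[-3.2100]
Step 10: x=[2.7368] v=[-3.0958]
Step 11: x=[2.3055] v=[-2.8753]
Step 12: x=[1.9221] v=[-2.5560]
Step 13: x=[1.5998] v=[-2.1490]
Step 14: x=[1.3496] v=[-1.6682]
Step 15: x=[1.1801] v=[-1.1301]
Step 16: x=[1.0971] v=[-0.5532]
Step 17: x=[1.1035] v=[0.0427]
First v>=0 after going negative at step 17, time=2.5500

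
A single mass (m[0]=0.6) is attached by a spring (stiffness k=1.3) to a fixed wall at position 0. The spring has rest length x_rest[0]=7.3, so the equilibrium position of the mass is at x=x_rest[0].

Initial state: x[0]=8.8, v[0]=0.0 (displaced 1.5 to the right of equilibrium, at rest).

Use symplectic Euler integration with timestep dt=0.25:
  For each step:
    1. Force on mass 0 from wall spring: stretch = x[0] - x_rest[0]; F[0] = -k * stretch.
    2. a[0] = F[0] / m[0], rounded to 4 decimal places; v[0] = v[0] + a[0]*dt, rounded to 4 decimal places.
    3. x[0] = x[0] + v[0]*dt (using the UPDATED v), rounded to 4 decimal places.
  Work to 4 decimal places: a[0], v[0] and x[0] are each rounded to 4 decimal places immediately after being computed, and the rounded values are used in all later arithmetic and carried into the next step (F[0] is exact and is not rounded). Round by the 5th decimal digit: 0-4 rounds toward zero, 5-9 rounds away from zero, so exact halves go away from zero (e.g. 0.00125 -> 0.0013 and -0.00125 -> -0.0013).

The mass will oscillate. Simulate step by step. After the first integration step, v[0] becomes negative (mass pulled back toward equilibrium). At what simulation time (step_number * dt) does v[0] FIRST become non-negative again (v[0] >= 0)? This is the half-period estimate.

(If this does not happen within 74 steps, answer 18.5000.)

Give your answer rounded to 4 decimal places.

Answer: 2.2500

Derivation:
Step 0: x=[8.8000] v=[0.0000]
Step 1: x=[8.5969] v=[-0.8125]
Step 2: x=[8.2182] v=[-1.5150]
Step 3: x=[7.7151] v=[-2.0124]
Step 4: x=[7.1558] v=[-2.2373]
Step 5: x=[6.6160] v=[-2.1592]
Step 6: x=[6.1688] v=[-1.7887]
Step 7: x=[5.8748] v=[-1.1760]
Step 8: x=[5.7738] v=[-0.4040]
Step 9: x=[5.8795] v=[0.4227]
First v>=0 after going negative at step 9, time=2.2500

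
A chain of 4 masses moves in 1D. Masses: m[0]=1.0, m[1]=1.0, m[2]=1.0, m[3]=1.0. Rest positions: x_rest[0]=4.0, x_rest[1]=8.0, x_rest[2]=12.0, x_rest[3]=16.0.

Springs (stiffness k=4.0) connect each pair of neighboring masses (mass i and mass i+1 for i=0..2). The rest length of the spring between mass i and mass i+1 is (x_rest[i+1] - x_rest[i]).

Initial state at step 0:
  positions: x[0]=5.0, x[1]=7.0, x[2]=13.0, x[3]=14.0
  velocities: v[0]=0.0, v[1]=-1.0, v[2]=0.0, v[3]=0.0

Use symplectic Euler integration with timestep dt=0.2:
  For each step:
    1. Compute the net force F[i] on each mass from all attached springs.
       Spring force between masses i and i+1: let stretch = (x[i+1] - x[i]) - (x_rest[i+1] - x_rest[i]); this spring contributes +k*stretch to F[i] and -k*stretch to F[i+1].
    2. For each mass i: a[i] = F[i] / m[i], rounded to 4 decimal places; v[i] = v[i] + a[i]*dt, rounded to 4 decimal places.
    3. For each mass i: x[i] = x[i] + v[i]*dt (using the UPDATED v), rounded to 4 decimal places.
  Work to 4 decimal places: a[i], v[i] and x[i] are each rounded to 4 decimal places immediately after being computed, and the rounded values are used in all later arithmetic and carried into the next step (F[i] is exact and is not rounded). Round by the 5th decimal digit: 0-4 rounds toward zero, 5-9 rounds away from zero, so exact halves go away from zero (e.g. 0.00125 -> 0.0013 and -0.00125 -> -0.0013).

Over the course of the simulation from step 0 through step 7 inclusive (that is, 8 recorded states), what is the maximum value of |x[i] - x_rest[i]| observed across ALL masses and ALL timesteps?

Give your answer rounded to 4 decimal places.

Step 0: x=[5.0000 7.0000 13.0000 14.0000] v=[0.0000 -1.0000 0.0000 0.0000]
Step 1: x=[4.6800 7.4400 12.2000 14.4800] v=[-1.6000 2.2000 -4.0000 2.4000]
Step 2: x=[4.1616 8.2000 11.0032 15.2352] v=[-2.5920 3.8000 -5.9840 3.7760]
Step 3: x=[3.6493 8.7624 10.0350 15.9533] v=[-2.5613 2.8118 -4.8410 3.5904]
Step 4: x=[3.3151 8.7103 9.8101 16.3645] v=[-1.6708 -0.2606 -1.1244 2.0558]
Step 5: x=[3.2042 7.9709 10.4580 16.3670] v=[-0.5546 -3.6969 3.2393 0.0123]
Step 6: x=[3.2160 6.8668 11.6534 16.0640] v=[0.0588 -5.5206 5.9768 -1.5149]
Step 7: x=[3.1719 5.9444 12.7886 15.6953] v=[-0.2206 -4.6120 5.6760 -1.8434]
Max displacement = 2.1899

Answer: 2.1899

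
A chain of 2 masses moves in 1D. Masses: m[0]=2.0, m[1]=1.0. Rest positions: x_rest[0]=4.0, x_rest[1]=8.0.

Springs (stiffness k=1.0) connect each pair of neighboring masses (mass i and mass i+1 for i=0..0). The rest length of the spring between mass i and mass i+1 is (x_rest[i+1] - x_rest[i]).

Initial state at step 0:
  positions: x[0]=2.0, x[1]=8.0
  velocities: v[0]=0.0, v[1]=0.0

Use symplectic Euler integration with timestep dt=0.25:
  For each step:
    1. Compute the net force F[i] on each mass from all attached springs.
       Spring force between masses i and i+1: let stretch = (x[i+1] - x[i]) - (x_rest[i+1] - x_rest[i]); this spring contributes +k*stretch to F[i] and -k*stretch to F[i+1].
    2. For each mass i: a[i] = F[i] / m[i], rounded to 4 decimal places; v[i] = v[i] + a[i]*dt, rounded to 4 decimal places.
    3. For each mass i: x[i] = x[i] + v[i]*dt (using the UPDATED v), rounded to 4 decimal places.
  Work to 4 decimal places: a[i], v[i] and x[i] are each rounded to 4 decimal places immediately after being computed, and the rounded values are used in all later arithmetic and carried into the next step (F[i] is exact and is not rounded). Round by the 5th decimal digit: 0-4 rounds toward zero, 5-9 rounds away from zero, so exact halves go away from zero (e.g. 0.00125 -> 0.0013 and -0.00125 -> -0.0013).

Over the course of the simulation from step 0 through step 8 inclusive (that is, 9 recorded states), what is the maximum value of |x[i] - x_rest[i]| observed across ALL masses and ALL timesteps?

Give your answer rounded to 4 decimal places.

Step 0: x=[2.0000 8.0000] v=[0.0000 0.0000]
Step 1: x=[2.0625 7.8750] v=[0.2500 -0.5000]
Step 2: x=[2.1817 7.6367] v=[0.4766 -0.9531]
Step 3: x=[2.3463 7.3075] v=[0.6585 -1.3169]
Step 4: x=[2.5410 6.9182] v=[0.7787 -1.5572]
Step 5: x=[2.7475 6.5053] v=[0.8259 -1.6515]
Step 6: x=[2.9464 6.1076] v=[0.7956 -1.5910]
Step 7: x=[3.1191 5.7623] v=[0.6908 -1.3813]
Step 8: x=[3.2494 5.5018] v=[0.5212 -1.0421]
Max displacement = 2.4982

Answer: 2.4982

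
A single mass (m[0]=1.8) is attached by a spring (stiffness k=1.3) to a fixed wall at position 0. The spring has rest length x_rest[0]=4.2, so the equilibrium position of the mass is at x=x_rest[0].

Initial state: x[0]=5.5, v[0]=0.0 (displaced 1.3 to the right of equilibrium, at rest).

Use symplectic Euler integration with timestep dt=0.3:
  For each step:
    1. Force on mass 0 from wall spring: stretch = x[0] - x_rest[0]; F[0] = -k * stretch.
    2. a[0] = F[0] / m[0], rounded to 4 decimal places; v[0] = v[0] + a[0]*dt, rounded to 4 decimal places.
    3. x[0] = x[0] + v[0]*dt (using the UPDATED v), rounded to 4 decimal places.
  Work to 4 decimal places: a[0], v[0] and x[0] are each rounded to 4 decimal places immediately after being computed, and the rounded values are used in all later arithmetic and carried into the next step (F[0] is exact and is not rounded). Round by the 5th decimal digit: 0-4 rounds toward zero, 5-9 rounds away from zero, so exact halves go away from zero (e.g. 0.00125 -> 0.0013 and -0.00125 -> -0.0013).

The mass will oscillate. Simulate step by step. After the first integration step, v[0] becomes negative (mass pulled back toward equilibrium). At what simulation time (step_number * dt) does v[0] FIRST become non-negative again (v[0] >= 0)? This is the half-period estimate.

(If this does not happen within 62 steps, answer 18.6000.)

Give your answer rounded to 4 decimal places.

Answer: 3.9000

Derivation:
Step 0: x=[5.5000] v=[0.0000]
Step 1: x=[5.4155] v=[-0.2817]
Step 2: x=[5.2520] v=[-0.5451]
Step 3: x=[5.0201] v=[-0.7730]
Step 4: x=[4.7349] v=[-0.9507]
Step 5: x=[4.4149] v=[-1.0666]
Step 6: x=[4.0809] v=[-1.1132]
Step 7: x=[3.7547] v=[-1.0874]
Step 8: x=[3.4574] v=[-0.9909]
Step 9: x=[3.2084] v=[-0.8300]
Step 10: x=[3.0239] v=[-0.6151]
Step 11: x=[2.9158] v=[-0.3603]
Step 12: x=[2.8912] v=[-0.0821]
Step 13: x=[2.9517] v=[0.2015]
First v>=0 after going negative at step 13, time=3.9000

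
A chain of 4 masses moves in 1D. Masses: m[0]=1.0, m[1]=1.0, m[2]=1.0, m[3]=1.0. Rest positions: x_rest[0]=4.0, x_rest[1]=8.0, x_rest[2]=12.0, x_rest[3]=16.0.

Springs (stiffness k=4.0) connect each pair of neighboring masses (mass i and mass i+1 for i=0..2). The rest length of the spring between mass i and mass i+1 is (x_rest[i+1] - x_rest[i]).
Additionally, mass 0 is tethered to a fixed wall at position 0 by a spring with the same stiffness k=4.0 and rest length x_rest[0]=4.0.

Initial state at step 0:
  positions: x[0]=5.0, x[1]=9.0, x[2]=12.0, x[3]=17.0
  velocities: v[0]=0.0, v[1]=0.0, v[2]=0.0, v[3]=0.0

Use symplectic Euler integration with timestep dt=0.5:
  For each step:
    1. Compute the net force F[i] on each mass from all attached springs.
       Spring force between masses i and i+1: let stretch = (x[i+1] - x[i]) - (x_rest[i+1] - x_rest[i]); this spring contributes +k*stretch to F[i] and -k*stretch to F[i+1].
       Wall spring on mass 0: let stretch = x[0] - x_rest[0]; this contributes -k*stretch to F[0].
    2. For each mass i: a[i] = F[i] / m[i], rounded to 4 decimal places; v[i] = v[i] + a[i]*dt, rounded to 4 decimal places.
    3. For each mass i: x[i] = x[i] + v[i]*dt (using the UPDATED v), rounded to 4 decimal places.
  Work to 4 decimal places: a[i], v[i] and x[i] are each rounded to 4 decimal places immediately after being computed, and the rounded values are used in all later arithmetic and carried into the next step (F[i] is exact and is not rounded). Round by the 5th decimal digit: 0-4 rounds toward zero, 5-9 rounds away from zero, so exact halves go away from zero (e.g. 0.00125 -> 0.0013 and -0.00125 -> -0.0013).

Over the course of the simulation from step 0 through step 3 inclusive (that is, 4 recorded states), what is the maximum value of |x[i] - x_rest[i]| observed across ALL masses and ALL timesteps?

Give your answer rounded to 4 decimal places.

Answer: 2.0000

Derivation:
Step 0: x=[5.0000 9.0000 12.0000 17.0000] v=[0.0000 0.0000 0.0000 0.0000]
Step 1: x=[4.0000 8.0000 14.0000 16.0000] v=[-2.0000 -2.0000 4.0000 -2.0000]
Step 2: x=[3.0000 9.0000 12.0000 17.0000] v=[-2.0000 2.0000 -4.0000 2.0000]
Step 3: x=[5.0000 7.0000 12.0000 17.0000] v=[4.0000 -4.0000 0.0000 0.0000]
Max displacement = 2.0000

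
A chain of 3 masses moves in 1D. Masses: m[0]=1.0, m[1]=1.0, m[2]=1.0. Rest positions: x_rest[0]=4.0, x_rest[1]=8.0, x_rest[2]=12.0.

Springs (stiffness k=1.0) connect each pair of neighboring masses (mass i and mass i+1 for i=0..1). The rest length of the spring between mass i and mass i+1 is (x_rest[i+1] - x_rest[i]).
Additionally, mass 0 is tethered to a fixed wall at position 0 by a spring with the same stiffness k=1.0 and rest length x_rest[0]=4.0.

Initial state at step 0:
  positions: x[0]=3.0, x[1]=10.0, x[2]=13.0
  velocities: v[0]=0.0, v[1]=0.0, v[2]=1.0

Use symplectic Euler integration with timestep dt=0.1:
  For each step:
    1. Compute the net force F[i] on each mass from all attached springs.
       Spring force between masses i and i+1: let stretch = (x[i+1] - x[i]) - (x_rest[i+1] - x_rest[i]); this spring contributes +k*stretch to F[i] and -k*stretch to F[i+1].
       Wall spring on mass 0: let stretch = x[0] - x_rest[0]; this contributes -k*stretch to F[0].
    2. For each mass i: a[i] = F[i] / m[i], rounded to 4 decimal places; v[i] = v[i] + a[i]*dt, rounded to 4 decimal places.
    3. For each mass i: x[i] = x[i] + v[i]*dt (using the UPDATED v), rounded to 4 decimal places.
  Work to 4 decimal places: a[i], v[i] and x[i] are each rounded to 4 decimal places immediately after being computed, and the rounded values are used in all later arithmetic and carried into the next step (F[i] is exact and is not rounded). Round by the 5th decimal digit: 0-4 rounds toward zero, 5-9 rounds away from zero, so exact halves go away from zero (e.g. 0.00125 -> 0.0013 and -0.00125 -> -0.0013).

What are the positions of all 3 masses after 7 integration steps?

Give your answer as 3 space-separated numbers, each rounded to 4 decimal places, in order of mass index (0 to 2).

Step 0: x=[3.0000 10.0000 13.0000] v=[0.0000 0.0000 1.0000]
Step 1: x=[3.0400 9.9600 13.1100] v=[0.4000 -0.4000 1.1000]
Step 2: x=[3.1188 9.8823 13.2285] v=[0.7880 -0.7770 1.1850]
Step 3: x=[3.2341 9.7704 13.3535] v=[1.1525 -1.1187 1.2504]
Step 4: x=[3.3824 9.6290 13.4827] v=[1.4827 -1.4140 1.2921]
Step 5: x=[3.5593 9.4637 13.6134] v=[1.7691 -1.6533 1.3067]
Step 6: x=[3.7597 9.2808 13.7426] v=[2.0036 -1.8288 1.2917]
Step 7: x=[3.9777 9.0873 13.8672] v=[2.1797 -1.9347 1.2455]

Answer: 3.9777 9.0873 13.8672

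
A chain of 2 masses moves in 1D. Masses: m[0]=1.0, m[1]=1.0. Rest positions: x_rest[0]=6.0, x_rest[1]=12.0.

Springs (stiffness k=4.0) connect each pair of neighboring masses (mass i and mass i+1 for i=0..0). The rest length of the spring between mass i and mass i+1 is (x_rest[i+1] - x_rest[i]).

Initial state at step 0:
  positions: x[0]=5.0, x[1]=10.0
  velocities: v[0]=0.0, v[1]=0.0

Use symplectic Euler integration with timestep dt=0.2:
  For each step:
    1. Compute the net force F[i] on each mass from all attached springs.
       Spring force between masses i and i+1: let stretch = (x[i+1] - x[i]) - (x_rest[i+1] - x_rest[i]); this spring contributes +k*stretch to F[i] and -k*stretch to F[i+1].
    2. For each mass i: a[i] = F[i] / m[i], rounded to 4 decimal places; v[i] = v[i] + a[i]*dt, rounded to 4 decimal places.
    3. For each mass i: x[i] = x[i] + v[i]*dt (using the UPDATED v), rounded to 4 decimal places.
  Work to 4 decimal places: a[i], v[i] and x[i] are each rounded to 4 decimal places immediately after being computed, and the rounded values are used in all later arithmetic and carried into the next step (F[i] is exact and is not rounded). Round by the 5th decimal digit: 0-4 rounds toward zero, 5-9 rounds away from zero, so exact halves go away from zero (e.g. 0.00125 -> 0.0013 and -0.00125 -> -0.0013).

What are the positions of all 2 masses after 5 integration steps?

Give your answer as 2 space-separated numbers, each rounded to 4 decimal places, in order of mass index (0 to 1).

Answer: 3.9787 11.0213

Derivation:
Step 0: x=[5.0000 10.0000] v=[0.0000 0.0000]
Step 1: x=[4.8400 10.1600] v=[-0.8000 0.8000]
Step 2: x=[4.5712 10.4288] v=[-1.3440 1.3440]
Step 3: x=[4.2796 10.7204] v=[-1.4579 1.4579]
Step 4: x=[4.0585 10.9415] v=[-1.1053 1.1053]
Step 5: x=[3.9787 11.0213] v=[-0.3989 0.3989]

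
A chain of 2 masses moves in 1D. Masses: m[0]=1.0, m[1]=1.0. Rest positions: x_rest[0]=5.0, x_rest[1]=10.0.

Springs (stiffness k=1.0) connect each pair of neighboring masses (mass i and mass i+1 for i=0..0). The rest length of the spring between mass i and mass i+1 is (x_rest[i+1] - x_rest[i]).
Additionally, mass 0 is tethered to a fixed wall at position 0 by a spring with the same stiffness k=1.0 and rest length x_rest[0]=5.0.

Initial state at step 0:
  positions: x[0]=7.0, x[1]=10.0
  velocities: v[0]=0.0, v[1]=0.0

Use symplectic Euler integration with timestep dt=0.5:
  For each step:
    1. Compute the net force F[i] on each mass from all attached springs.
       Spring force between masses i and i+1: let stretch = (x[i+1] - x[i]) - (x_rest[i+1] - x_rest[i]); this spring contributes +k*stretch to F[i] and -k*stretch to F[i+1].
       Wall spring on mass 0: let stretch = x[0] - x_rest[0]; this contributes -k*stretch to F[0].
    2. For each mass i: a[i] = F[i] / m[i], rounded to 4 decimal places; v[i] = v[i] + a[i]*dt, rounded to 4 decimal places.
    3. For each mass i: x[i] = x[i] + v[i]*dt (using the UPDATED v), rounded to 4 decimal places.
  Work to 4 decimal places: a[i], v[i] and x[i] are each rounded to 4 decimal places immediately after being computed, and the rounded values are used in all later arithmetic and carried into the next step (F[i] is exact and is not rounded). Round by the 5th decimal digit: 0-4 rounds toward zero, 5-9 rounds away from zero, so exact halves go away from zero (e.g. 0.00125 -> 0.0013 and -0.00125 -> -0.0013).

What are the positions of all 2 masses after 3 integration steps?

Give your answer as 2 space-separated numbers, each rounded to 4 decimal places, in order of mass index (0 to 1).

Answer: 3.7188 11.3750

Derivation:
Step 0: x=[7.0000 10.0000] v=[0.0000 0.0000]
Step 1: x=[6.0000 10.5000] v=[-2.0000 1.0000]
Step 2: x=[4.6250 11.1250] v=[-2.7500 1.2500]
Step 3: x=[3.7188 11.3750] v=[-1.8125 0.5000]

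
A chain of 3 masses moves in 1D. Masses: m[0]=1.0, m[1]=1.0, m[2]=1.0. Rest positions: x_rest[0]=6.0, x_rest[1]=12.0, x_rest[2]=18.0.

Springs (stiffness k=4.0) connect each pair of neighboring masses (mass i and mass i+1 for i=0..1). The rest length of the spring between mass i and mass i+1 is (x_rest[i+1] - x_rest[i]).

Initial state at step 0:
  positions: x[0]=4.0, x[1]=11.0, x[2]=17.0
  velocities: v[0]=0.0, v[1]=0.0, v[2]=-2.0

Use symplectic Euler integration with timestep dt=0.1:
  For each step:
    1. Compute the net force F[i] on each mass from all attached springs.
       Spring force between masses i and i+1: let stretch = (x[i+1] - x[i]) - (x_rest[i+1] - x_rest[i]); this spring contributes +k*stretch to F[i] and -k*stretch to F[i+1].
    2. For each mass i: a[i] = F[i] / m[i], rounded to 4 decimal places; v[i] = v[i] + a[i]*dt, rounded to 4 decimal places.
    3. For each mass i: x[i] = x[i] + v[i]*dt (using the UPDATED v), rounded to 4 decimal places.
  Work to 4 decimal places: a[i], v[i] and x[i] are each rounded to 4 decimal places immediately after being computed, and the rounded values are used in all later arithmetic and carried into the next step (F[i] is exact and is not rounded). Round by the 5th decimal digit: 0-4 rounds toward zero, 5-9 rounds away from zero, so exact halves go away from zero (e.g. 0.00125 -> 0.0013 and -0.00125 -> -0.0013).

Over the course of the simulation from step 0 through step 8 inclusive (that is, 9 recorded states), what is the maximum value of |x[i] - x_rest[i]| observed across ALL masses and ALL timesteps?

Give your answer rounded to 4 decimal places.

Answer: 2.3026

Derivation:
Step 0: x=[4.0000 11.0000 17.0000] v=[0.0000 0.0000 -2.0000]
Step 1: x=[4.0400 10.9600 16.8000] v=[0.4000 -0.4000 -2.0000]
Step 2: x=[4.1168 10.8768 16.6064] v=[0.7680 -0.8320 -1.9360]
Step 3: x=[4.2240 10.7524 16.4236] v=[1.0720 -1.2442 -1.8278]
Step 4: x=[4.3523 10.5937 16.2540] v=[1.2834 -1.5871 -1.6963]
Step 5: x=[4.4903 10.4118 16.0980] v=[1.3800 -1.8195 -1.5604]
Step 6: x=[4.6252 10.2204 15.9545] v=[1.3486 -1.9136 -1.4349]
Step 7: x=[4.7439 10.0346 15.8217] v=[1.1867 -1.8580 -1.3285]
Step 8: x=[4.8342 9.8687 15.6974] v=[0.9030 -1.6594 -1.2433]
Max displacement = 2.3026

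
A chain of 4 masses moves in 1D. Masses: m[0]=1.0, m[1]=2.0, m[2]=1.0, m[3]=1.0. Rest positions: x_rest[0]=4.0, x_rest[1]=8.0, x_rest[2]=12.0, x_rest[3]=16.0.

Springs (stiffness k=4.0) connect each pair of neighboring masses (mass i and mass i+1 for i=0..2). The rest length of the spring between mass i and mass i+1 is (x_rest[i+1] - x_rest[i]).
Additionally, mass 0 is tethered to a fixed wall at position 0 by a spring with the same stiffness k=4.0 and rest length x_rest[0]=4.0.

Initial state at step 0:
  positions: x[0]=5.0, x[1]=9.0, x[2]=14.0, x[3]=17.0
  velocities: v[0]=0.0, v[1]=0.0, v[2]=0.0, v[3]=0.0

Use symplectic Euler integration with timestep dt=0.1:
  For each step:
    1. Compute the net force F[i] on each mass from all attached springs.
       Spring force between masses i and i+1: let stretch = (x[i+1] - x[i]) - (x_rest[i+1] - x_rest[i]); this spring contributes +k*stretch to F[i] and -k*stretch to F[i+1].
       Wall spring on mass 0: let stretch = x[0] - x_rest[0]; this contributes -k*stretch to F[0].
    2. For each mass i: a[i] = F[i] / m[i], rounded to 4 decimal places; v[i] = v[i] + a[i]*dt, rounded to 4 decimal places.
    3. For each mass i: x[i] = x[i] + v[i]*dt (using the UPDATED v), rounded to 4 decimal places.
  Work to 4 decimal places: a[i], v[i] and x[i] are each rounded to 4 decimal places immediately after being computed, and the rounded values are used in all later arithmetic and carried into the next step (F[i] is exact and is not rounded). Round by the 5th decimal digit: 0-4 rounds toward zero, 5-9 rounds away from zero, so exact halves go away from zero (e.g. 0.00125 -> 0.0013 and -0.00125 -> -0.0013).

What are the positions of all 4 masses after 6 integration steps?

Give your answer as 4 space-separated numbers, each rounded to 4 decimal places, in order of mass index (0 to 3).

Step 0: x=[5.0000 9.0000 14.0000 17.0000] v=[0.0000 0.0000 0.0000 0.0000]
Step 1: x=[4.9600 9.0200 13.9200 17.0400] v=[-0.4000 0.2000 -0.8000 0.4000]
Step 2: x=[4.8840 9.0568 13.7688 17.1152] v=[-0.7600 0.3680 -1.5120 0.7520]
Step 3: x=[4.7796 9.1044 13.5630 17.2165] v=[-1.0445 0.4758 -2.0582 1.0134]
Step 4: x=[4.6570 9.1547 13.3250 17.3317] v=[-1.2264 0.5026 -2.3802 1.1520]
Step 5: x=[4.5280 9.1984 13.0804 17.4466] v=[-1.2901 0.4371 -2.4456 1.1493]
Step 6: x=[4.4047 9.2263 12.8552 17.5469] v=[-1.2331 0.2794 -2.2519 1.0028]

Answer: 4.4047 9.2263 12.8552 17.5469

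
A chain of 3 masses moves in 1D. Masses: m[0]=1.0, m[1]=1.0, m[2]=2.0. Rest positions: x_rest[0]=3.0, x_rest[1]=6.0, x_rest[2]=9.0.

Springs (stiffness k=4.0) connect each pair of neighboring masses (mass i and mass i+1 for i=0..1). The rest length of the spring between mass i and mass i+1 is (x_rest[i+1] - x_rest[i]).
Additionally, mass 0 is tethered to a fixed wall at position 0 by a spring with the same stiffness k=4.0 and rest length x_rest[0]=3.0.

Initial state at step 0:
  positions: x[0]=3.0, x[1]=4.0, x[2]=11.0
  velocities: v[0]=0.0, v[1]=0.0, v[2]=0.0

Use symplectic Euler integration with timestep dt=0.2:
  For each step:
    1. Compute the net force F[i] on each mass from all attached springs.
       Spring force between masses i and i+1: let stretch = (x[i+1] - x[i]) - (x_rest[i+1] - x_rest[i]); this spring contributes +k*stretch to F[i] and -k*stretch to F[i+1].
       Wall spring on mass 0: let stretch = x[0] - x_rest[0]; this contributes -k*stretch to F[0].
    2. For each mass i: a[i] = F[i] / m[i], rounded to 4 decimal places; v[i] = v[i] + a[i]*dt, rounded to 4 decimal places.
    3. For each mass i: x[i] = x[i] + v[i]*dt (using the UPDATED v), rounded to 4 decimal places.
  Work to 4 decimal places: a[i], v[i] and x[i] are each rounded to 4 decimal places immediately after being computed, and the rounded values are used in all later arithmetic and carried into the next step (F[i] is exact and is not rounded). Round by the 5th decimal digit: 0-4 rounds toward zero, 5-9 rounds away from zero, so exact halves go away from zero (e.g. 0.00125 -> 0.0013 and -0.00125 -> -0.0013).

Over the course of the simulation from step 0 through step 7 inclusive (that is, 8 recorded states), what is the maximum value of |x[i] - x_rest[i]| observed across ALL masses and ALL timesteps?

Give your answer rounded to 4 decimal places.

Step 0: x=[3.0000 4.0000 11.0000] v=[0.0000 0.0000 0.0000]
Step 1: x=[2.6800 4.9600 10.6800] v=[-1.6000 4.8000 -1.6000]
Step 2: x=[2.2960 6.4704 10.1424] v=[-1.9200 7.5520 -2.6880]
Step 3: x=[2.2125 7.9004 9.5510] v=[-0.4173 7.1501 -2.9568]
Step 4: x=[2.6851 8.6845 9.0676] v=[2.3630 3.9203 -2.4170]
Step 5: x=[3.6880 8.5700 8.7936] v=[5.0144 -0.5727 -1.3702]
Step 6: x=[4.8819 7.7101 8.7417] v=[5.9696 -4.2994 -0.2596]
Step 7: x=[5.7472 6.5628 8.8473] v=[4.3266 -5.7367 0.5278]
Max displacement = 2.7472

Answer: 2.7472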